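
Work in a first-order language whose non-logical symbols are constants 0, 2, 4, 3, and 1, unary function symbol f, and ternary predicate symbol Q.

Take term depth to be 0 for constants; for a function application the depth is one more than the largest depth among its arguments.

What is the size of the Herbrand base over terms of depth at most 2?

First count ground terms of depth ≤ 2.
Write N_k for the number of ground terms of depth ≤ k. A term of depth ≤ k is either a constant or a function symbol applied to arguments of depth ≤ k−1, so N_k = 5 + N_{k-1}.
N_0 = 5
N_1 = 5 + 5 = 10
N_2 = 5 + 10 = 15
So |H| = 15.
For each predicate symbol, the number of ground atoms is |H| raised to its arity; summing:
  Q: 15^3 = 3375
Total ground atoms: 3375.

3375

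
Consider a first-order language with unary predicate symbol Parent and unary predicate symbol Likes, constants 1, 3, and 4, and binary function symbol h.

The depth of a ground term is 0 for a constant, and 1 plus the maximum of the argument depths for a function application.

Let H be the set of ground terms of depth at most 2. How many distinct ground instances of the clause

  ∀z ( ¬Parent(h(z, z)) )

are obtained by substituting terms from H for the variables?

147

Ground terms of depth ≤ 2:
  Let N_k = |{terms of depth ≤ k}|. Then N_0 = 3 and N_k = 3 + N_{k-1}^2 for k ≥ 1 (one summand per function symbol, arity giving the exponent).
  N_0 = 3
  N_1 = 3 + 3^2 = 12
  N_2 = 3 + 12^2 = 147
So there are 147 ground terms available for substitution.
The clause has 1 distinct variable (z), which appears in the body. In the free term algebra distinct substitutions yield syntactically distinct ground instances.
Number of ground instances = 147.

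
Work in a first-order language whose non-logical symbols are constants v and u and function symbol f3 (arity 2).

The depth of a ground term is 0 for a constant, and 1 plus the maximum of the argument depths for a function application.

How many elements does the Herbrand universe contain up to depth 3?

1446

Count level by level. With function symbols f3/2, the terms of depth ≤ k are the 2 constants together with each function applied to depth-≤(k−1) tuples, so N_k = 2 + N_{k-1}^2.
N_0 = 2
N_1 = 2 + 2^2 = 6
N_2 = 2 + 6^2 = 38
N_3 = 2 + 38^2 = 1446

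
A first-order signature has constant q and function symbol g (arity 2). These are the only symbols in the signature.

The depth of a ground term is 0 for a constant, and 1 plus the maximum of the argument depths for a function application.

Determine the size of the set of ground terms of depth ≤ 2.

Let N_k = |{terms of depth ≤ k}|. Then N_0 = 1 and N_k = 1 + N_{k-1}^2 for k ≥ 1 (one summand per function symbol, arity giving the exponent).
N_0 = 1
N_1 = 1 + 1^2 = 2
N_2 = 1 + 2^2 = 5
Explicitly: q, g(q, q), g(q, g(q, q)), g(g(q, q), q), g(g(q, q), g(q, q)).

5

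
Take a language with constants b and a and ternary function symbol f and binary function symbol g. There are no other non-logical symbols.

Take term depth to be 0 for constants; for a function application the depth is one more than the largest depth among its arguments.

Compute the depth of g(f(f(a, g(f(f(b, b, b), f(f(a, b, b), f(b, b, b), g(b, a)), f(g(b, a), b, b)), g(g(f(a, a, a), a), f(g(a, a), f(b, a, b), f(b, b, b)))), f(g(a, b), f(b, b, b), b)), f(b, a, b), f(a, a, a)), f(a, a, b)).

7

depth(f(b, b, b)) = 1 + max(0, 0, 0) = 1
depth(f(a, b, b)) = 1 + max(0, 0, 0) = 1
depth(g(b, a)) = 1 + max(0, 0) = 1
depth(f(f(a, b, b), f(b, b, b), g(b, a))) = 1 + max(1, 1, 1) = 2
depth(f(g(b, a), b, b)) = 1 + max(1, 0, 0) = 2
depth(f(f(b, b, b), f(f(a, b, b), f(b, b, b), g(b, a)), f(g(b, a), b, b))) = 1 + max(1, 2, 2) = 3
depth(f(a, a, a)) = 1 + max(0, 0, 0) = 1
depth(g(f(a, a, a), a)) = 1 + max(1, 0) = 2
depth(g(a, a)) = 1 + max(0, 0) = 1
depth(f(b, a, b)) = 1 + max(0, 0, 0) = 1
depth(f(g(a, a), f(b, a, b), f(b, b, b))) = 1 + max(1, 1, 1) = 2
depth(g(g(f(a, a, a), a), f(g(a, a), f(b, a, b), f(b, b, b)))) = 1 + max(2, 2) = 3
depth(g(f(f(b, b, b), f(f(a, b, b), f(b, b, b), g(b, a)), f(g(b, a), b, b)), g(g(f(a, a, a), a), f(g(a, a), f(b, a, b), f(b, b, b))))) = 1 + max(3, 3) = 4
depth(g(a, b)) = 1 + max(0, 0) = 1
depth(f(g(a, b), f(b, b, b), b)) = 1 + max(1, 1, 0) = 2
depth(f(a, g(f(f(b, b, b), f(f(a, b, b), f(b, b, b), g(b, a)), f(g(b, a), b, b)), g(g(f(a, a, a), a), f(g(a, a), f(b, a, b), f(b, b, b)))), f(g(a, b), f(b, b, b), b))) = 1 + max(0, 4, 2) = 5
depth(f(f(a, g(f(f(b, b, b), f(f(a, b, b), f(b, b, b), g(b, a)), f(g(b, a), b, b)), g(g(f(a, a, a), a), f(g(a, a), f(b, a, b), f(b, b, b)))), f(g(a, b), f(b, b, b), b)), f(b, a, b), f(a, a, a))) = 1 + max(5, 1, 1) = 6
depth(f(a, a, b)) = 1 + max(0, 0, 0) = 1
depth(g(f(f(a, g(f(f(b, b, b), f(f(a, b, b), f(b, b, b), g(b, a)), f(g(b, a), b, b)), g(g(f(a, a, a), a), f(g(a, a), f(b, a, b), f(b, b, b)))), f(g(a, b), f(b, b, b), b)), f(b, a, b), f(a, a, a)), f(a, a, b))) = 1 + max(6, 1) = 7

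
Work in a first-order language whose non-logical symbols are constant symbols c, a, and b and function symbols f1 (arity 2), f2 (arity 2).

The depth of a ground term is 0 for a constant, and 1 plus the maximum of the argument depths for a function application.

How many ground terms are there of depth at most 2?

885

If N_k denotes the number of depth-≤k ground terms, the 3 constants give N_0 = 3, and each function symbol of arity r contributes N_{k-1}^r new terms at level k: N_k = 3 + N_{k-1}^2 + N_{k-1}^2.
N_0 = 3
N_1 = 3 + 3^2 + 3^2 = 21
N_2 = 3 + 21^2 + 21^2 = 885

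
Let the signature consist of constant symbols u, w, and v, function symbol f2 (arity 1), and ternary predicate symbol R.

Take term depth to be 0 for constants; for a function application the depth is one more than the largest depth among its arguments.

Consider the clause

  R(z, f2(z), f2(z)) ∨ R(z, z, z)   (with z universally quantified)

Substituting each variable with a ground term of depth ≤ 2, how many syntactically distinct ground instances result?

9

Ground terms of depth ≤ 2:
  Count level by level. With function symbols f2/1, the terms of depth ≤ k are the 3 constants together with each function applied to depth-≤(k−1) tuples, so N_k = 3 + N_{k-1}.
  N_0 = 3
  N_1 = 3 + 3 = 6
  N_2 = 3 + 6 = 9
So there are 9 ground terms available for substitution.
The variable z ranges independently over the available ground terms, and distinct assignments produce distinct instances.
Number of ground instances = 9.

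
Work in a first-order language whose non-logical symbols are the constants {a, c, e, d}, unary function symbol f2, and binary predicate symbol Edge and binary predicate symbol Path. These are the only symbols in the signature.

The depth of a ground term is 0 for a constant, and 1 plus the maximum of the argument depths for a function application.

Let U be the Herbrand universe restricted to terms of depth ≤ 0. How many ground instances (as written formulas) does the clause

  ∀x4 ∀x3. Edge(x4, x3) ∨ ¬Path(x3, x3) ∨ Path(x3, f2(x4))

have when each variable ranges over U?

16

Ground terms of depth ≤ 0:
  Count level by level. With function symbols f2/1, the terms of depth ≤ k are the 4 constants together with each function applied to depth-≤(k−1) tuples, so N_k = 4 + N_{k-1}.
  N_0 = 4
  Explicitly: a, c, e, d.
So there are 4 ground terms available for substitution.
There are 2 variables to instantiate (x4, x3), each occurring in at least one literal, so different choices give different ground instances.
Number of ground instances = 4^2 = 16.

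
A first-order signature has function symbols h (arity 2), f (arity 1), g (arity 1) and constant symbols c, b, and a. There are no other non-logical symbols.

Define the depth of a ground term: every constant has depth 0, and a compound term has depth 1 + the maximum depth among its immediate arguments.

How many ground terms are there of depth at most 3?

132498

If N_k denotes the number of depth-≤k ground terms, the 3 constants give N_0 = 3, and each function symbol of arity r contributes N_{k-1}^r new terms at level k: N_k = 3 + N_{k-1}^2 + N_{k-1} + N_{k-1}.
N_0 = 3
N_1 = 3 + 3^2 + 3 + 3 = 18
N_2 = 3 + 18^2 + 18 + 18 = 363
N_3 = 3 + 363^2 + 363 + 363 = 132498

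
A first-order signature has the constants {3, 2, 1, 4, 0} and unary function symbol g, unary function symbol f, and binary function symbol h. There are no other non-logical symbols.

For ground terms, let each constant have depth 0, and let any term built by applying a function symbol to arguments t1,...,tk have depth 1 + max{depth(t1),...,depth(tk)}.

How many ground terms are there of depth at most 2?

Let N_k count ground terms of depth at most k. Each non-constant term of depth ≤ k is some function symbol applied to depth-≤(k−1) arguments, giving N_k = 5 + N_{k-1} + N_{k-1} + N_{k-1}^2.
N_0 = 5
N_1 = 5 + 5 + 5 + 5^2 = 40
N_2 = 5 + 40 + 40 + 40^2 = 1685

1685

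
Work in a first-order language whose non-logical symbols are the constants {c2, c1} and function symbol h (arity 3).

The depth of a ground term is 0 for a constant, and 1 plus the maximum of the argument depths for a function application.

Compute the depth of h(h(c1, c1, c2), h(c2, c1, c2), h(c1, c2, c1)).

2

depth(h(c1, c1, c2)) = 1 + max(0, 0, 0) = 1
depth(h(c2, c1, c2)) = 1 + max(0, 0, 0) = 1
depth(h(c1, c2, c1)) = 1 + max(0, 0, 0) = 1
depth(h(h(c1, c1, c2), h(c2, c1, c2), h(c1, c2, c1))) = 1 + max(1, 1, 1) = 2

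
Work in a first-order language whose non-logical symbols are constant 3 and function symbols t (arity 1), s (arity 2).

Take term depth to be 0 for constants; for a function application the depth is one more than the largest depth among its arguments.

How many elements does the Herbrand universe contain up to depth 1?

3

Let N_k count ground terms of depth at most k. Each non-constant term of depth ≤ k is some function symbol applied to depth-≤(k−1) arguments, giving N_k = 1 + N_{k-1} + N_{k-1}^2.
N_0 = 1
N_1 = 1 + 1 + 1^2 = 3
Explicitly: 3, t(3), s(3, 3).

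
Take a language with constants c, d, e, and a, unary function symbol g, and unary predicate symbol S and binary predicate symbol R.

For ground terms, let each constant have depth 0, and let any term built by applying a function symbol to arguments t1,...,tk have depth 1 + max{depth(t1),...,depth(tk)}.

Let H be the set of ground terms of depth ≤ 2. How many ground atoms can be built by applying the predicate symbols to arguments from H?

First count ground terms of depth ≤ 2.
Write N_k for the number of ground terms of depth ≤ k. A term of depth ≤ k is either a constant or a function symbol applied to arguments of depth ≤ k−1, so N_k = 4 + N_{k-1}.
N_0 = 4
N_1 = 4 + 4 = 8
N_2 = 4 + 8 = 12
So |H| = 12.
For each predicate symbol, the number of ground atoms is |H| raised to its arity; summing:
  S: 12;  R: 12^2 = 144
Total ground atoms: 12 + 144 = 156.

156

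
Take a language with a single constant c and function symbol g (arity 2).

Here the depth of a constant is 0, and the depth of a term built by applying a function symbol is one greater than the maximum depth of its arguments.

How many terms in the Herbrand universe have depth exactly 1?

1

If N_k denotes the number of depth-≤k ground terms, the 1 constant gives N_0 = 1, and each function symbol of arity r contributes N_{k-1}^r new terms at level k: N_k = 1 + N_{k-1}^2.
N_0 = 1
N_1 = 1 + 1^2 = 2
Terms of depth exactly 1: N_1 − N_0 = 2 − 1 = 1.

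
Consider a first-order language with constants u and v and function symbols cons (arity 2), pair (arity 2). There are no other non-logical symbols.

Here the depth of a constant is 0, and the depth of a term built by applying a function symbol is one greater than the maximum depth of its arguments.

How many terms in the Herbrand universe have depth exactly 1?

8

If N_k denotes the number of depth-≤k ground terms, the 2 constants give N_0 = 2, and each function symbol of arity r contributes N_{k-1}^r new terms at level k: N_k = 2 + N_{k-1}^2 + N_{k-1}^2.
N_0 = 2
N_1 = 2 + 2^2 + 2^2 = 10
Terms of depth exactly 1: N_1 − N_0 = 10 − 2 = 8.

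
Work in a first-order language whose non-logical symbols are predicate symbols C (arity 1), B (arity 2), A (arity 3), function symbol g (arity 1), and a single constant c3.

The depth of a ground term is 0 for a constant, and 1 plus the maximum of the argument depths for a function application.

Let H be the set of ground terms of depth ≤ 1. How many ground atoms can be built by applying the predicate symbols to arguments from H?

14

First count ground terms of depth ≤ 1.
Write N_k for the number of ground terms of depth ≤ k. A term of depth ≤ k is either a constant or a function symbol applied to arguments of depth ≤ k−1, so N_k = 1 + N_{k-1}.
N_0 = 1
N_1 = 1 + 1 = 2
Explicitly: c3, g(c3).
So |H| = 2.
For each predicate symbol, the number of ground atoms is |H| raised to its arity; summing:
  C: 2;  B: 2^2 = 4;  A: 2^3 = 8
Total ground atoms: 2 + 4 + 8 = 14.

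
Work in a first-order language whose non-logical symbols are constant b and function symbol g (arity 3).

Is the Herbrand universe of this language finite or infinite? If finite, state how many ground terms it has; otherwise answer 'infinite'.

infinite

The signature has at least one function symbol (g, arity 3) and at least one constant (b).
Iterating g gives infinitely many distinct ground terms: b, g(b, b, b), g(g(b, b, b), g(b, b, b), g(b, b, b)), ...
So the Herbrand universe is infinite.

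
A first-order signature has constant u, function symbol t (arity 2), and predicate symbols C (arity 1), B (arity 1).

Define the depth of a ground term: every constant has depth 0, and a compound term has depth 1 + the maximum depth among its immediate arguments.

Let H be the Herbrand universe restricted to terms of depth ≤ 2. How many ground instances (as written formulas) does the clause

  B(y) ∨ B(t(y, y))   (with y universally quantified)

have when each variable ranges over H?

5

Ground terms of depth ≤ 2:
  Let N_k count ground terms of depth at most k. Each non-constant term of depth ≤ k is some function symbol applied to depth-≤(k−1) arguments, giving N_k = 1 + N_{k-1}^2.
  N_0 = 1
  N_1 = 1 + 1^2 = 2
  N_2 = 1 + 2^2 = 5
  Explicitly: u, t(u, u), t(u, t(u, u)), t(t(u, u), u), t(t(u, u), t(u, u)).
So there are 5 ground terms available for substitution.
There is 1 variable to instantiate (y),  occurring in at least one literal, so different choices give different ground instances.
Number of ground instances = 5.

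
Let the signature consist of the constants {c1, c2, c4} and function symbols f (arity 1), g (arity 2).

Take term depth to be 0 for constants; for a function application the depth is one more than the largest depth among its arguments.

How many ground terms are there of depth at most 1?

Write N_k for the number of ground terms of depth ≤ k. A term of depth ≤ k is either a constant or a function symbol applied to arguments of depth ≤ k−1, so N_k = 3 + N_{k-1} + N_{k-1}^2.
N_0 = 3
N_1 = 3 + 3 + 3^2 = 15

15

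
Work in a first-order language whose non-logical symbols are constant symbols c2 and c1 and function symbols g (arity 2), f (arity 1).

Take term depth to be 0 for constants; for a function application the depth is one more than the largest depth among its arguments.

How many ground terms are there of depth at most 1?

8

Count level by level. With function symbols g/2, f/1, the terms of depth ≤ k are the 2 constants together with each function applied to depth-≤(k−1) tuples, so N_k = 2 + N_{k-1}^2 + N_{k-1}.
N_0 = 2
N_1 = 2 + 2^2 + 2 = 8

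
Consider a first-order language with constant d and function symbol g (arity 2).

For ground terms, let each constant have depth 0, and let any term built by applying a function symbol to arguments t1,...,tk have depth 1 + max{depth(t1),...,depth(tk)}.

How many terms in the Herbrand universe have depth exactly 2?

Let N_k count ground terms of depth at most k. Each non-constant term of depth ≤ k is some function symbol applied to depth-≤(k−1) arguments, giving N_k = 1 + N_{k-1}^2.
N_0 = 1
N_1 = 1 + 1^2 = 2
N_2 = 1 + 2^2 = 5
Terms of depth exactly 2: N_2 − N_1 = 5 − 2 = 3.

3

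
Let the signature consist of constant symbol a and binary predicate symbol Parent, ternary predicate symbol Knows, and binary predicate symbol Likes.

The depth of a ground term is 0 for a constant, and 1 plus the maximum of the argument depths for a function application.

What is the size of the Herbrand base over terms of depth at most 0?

3

First count ground terms of depth ≤ 0.
With no function symbols every ground term is a constant, so there is exactly 1 ground term at every depth bound.
N_0 = 1
So |H| = 1.
Each predicate of arity r yields |H|^r ground atoms (one per choice of an r-tuple from H):
  Parent: 1^2 = 1;  Knows: 1^3 = 1;  Likes: 1^2 = 1
Total ground atoms: 1 + 1 + 1 = 3.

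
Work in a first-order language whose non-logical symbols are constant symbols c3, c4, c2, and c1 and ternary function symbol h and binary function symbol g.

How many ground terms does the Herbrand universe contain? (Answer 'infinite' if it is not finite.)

The signature has at least one function symbol (h, arity 3) and at least one constant (c3).
Iterating h gives infinitely many distinct ground terms: c3, h(c3, c3, c3), h(h(c3, c3, c3), h(c3, c3, c3), h(c3, c3, c3)), ...
So the Herbrand universe is infinite.

infinite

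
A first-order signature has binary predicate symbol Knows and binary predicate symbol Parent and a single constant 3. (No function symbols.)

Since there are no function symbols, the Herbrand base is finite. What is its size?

With no function symbols, the Herbrand universe is just the 1 constant.
Ground atoms per predicate: Knows: 1^2 = 1, Parent: 1^2 = 1.
Herbrand base size = 1 + 1 = 2.

2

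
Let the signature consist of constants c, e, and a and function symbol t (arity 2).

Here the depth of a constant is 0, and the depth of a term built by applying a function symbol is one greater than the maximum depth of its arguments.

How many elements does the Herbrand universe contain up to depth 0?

Let N_k = |{terms of depth ≤ k}|. Then N_0 = 3 and N_k = 3 + N_{k-1}^2 for k ≥ 1 (one summand per function symbol, arity giving the exponent).
N_0 = 3

3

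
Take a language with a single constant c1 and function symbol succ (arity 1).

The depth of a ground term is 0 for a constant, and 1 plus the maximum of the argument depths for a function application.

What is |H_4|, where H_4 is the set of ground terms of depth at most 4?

Write N_k for the number of ground terms of depth ≤ k. A term of depth ≤ k is either a constant or a function symbol applied to arguments of depth ≤ k−1, so N_k = 1 + N_{k-1}.
N_0 = 1
N_1 = 1 + 1 = 2
N_2 = 1 + 2 = 3
N_3 = 1 + 3 = 4
N_4 = 1 + 4 = 5
Explicitly: c1, succ(c1), succ(succ(c1)), succ(succ(succ(c1))), succ(succ(succ(succ(c1)))).

5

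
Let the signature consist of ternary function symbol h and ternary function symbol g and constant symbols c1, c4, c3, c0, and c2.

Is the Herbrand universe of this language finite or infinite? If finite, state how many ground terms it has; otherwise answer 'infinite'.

infinite

The signature has at least one function symbol (h, arity 3) and at least one constant (c1).
Iterating h gives infinitely many distinct ground terms: c1, h(c1, c1, c1), h(h(c1, c1, c1), h(c1, c1, c1), h(c1, c1, c1)), ...
So the Herbrand universe is infinite.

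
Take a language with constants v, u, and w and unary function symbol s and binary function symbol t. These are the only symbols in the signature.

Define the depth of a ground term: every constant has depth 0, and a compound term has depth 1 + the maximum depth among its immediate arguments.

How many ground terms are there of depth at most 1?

Let N_k count ground terms of depth at most k. Each non-constant term of depth ≤ k is some function symbol applied to depth-≤(k−1) arguments, giving N_k = 3 + N_{k-1} + N_{k-1}^2.
N_0 = 3
N_1 = 3 + 3 + 3^2 = 15

15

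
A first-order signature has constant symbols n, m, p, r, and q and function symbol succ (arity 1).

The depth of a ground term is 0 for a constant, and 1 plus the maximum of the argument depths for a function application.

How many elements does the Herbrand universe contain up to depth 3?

Let N_k count ground terms of depth at most k. Each non-constant term of depth ≤ k is some function symbol applied to depth-≤(k−1) arguments, giving N_k = 5 + N_{k-1}.
N_0 = 5
N_1 = 5 + 5 = 10
N_2 = 5 + 10 = 15
N_3 = 5 + 15 = 20

20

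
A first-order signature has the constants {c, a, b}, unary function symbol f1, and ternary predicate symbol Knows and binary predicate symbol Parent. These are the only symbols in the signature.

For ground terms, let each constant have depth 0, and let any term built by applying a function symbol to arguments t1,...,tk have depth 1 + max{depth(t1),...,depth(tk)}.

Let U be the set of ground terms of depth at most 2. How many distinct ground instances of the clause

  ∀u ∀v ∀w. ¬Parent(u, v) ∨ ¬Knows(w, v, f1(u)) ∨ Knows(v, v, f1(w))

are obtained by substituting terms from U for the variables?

Ground terms of depth ≤ 2:
  Let N_k = |{terms of depth ≤ k}|. Then N_0 = 3 and N_k = 3 + N_{k-1} for k ≥ 1 (one summand per function symbol, arity giving the exponent).
  N_0 = 3
  N_1 = 3 + 3 = 6
  N_2 = 3 + 6 = 9
  Explicitly: c, a, b, f1(c), f1(a), f1(b), f1(f1(c)), f1(f1(a)), f1(f1(b)).
So there are 9 ground terms available for substitution.
There are 3 variables to instantiate (u, v, w), each occurring in at least one literal, so different choices give different ground instances.
Number of ground instances = 9^3 = 729.

729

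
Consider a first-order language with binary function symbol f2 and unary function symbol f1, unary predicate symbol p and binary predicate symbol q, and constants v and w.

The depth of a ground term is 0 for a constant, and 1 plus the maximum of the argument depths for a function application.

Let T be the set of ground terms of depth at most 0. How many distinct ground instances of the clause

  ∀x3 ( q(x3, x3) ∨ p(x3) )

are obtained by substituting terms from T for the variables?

Ground terms of depth ≤ 0:
  Count level by level. With function symbols f2/2, f1/1, the terms of depth ≤ k are the 2 constants together with each function applied to depth-≤(k−1) tuples, so N_k = 2 + N_{k-1}^2 + N_{k-1}.
  N_0 = 2
So there are 2 ground terms available for substitution.
The body mentions the single quantified variable x3; since ground terms form a free algebra, no two substitutions collapse to the same formula.
Number of ground instances = 2.

2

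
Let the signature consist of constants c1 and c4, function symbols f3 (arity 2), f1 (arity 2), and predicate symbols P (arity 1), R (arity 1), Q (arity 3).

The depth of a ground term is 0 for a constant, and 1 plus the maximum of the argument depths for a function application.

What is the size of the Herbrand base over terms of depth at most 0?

12

First count ground terms of depth ≤ 0.
Let N_k count ground terms of depth at most k. Each non-constant term of depth ≤ k is some function symbol applied to depth-≤(k−1) arguments, giving N_k = 2 + N_{k-1}^2 + N_{k-1}^2.
N_0 = 2
Explicitly: c1, c4.
So |H| = 2.
For each predicate symbol, the number of ground atoms is |H| raised to its arity; summing:
  P: 2;  R: 2;  Q: 2^3 = 8
Total ground atoms: 2 + 2 + 8 = 12.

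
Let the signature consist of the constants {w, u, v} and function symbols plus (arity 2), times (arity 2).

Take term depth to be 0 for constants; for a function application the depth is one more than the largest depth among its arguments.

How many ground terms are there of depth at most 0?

3

Let N_k count ground terms of depth at most k. Each non-constant term of depth ≤ k is some function symbol applied to depth-≤(k−1) arguments, giving N_k = 3 + N_{k-1}^2 + N_{k-1}^2.
N_0 = 3
Explicitly: w, u, v.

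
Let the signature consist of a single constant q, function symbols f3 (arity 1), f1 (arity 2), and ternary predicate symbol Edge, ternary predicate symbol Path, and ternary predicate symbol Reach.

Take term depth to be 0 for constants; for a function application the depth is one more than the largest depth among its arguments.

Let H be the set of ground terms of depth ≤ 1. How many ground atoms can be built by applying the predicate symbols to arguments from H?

81

First count ground terms of depth ≤ 1.
If N_k denotes the number of depth-≤k ground terms, the 1 constant gives N_0 = 1, and each function symbol of arity r contributes N_{k-1}^r new terms at level k: N_k = 1 + N_{k-1} + N_{k-1}^2.
N_0 = 1
N_1 = 1 + 1 + 1^2 = 3
Explicitly: q, f3(q), f1(q, q).
So |H| = 3.
Each predicate of arity r yields |H|^r ground atoms (one per choice of an r-tuple from H):
  Edge: 3^3 = 27;  Path: 3^3 = 27;  Reach: 3^3 = 27
Total ground atoms: 27 + 27 + 27 = 81.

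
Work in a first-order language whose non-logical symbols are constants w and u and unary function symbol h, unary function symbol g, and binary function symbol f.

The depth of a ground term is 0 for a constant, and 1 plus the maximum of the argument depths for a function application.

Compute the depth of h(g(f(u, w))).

3

depth(f(u, w)) = 1 + max(0, 0) = 1
depth(g(f(u, w))) = 1 + depth(f(u, w)) = 1 + 1 = 2
depth(h(g(f(u, w)))) = 1 + depth(g(f(u, w))) = 1 + 2 = 3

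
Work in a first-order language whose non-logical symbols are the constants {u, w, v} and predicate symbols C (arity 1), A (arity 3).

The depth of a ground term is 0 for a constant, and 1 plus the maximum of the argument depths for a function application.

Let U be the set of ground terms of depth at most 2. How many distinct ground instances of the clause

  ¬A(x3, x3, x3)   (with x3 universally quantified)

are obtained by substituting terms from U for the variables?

Ground terms of depth ≤ 2:
  With no function symbols every ground term is a constant, so there are exactly 3 ground terms at every depth bound.
  N_0 = 3
  N_1 = 3
  N_2 = 3
  Explicitly: u, w, v.
So there are 3 ground terms available for substitution.
The variable x3 ranges independently over the available ground terms, and distinct assignments produce distinct instances.
Number of ground instances = 3.

3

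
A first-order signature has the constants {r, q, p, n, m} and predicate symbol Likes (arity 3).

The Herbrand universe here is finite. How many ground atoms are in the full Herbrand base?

125

With no function symbols, the Herbrand universe is just the 5 constants.
Ground atoms per predicate: Likes: 5^3 = 125.
Herbrand base size = 125 = 125.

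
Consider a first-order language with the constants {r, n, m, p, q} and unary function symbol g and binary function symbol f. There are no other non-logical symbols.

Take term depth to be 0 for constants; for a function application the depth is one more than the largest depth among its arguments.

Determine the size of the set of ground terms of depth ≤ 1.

35

Write N_k for the number of ground terms of depth ≤ k. A term of depth ≤ k is either a constant or a function symbol applied to arguments of depth ≤ k−1, so N_k = 5 + N_{k-1} + N_{k-1}^2.
N_0 = 5
N_1 = 5 + 5 + 5^2 = 35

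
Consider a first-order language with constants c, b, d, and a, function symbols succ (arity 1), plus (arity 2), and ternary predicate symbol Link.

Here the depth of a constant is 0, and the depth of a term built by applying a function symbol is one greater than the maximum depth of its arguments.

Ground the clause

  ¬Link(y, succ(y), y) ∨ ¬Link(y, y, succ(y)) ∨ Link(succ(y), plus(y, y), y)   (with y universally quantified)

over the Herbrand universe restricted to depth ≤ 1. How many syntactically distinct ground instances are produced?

Ground terms of depth ≤ 1:
  If N_k denotes the number of depth-≤k ground terms, the 4 constants give N_0 = 4, and each function symbol of arity r contributes N_{k-1}^r new terms at level k: N_k = 4 + N_{k-1} + N_{k-1}^2.
  N_0 = 4
  N_1 = 4 + 4 + 4^2 = 24
So there are 24 ground terms available for substitution.
The clause has 1 distinct variable (y), which appears in the body. In the free term algebra distinct substitutions yield syntactically distinct ground instances.
Number of ground instances = 24.

24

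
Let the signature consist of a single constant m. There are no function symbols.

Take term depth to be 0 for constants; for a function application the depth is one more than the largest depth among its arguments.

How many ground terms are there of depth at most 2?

1

With no function symbols every ground term is a constant, so there is exactly 1 ground term at every depth bound.
N_0 = 1
N_1 = 1
N_2 = 1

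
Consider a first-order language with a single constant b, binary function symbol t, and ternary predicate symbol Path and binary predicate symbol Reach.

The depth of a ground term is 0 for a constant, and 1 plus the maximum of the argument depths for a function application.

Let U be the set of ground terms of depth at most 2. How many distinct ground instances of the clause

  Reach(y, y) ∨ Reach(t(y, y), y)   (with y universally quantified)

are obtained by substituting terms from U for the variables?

Ground terms of depth ≤ 2:
  Count level by level. With function symbols t/2, the terms of depth ≤ k are the 1 constant together with each function applied to depth-≤(k−1) tuples, so N_k = 1 + N_{k-1}^2.
  N_0 = 1
  N_1 = 1 + 1^2 = 2
  N_2 = 1 + 2^2 = 5
  Explicitly: b, t(b, b), t(b, t(b, b)), t(t(b, b), b), t(t(b, b), t(b, b)).
So there are 5 ground terms available for substitution.
There is 1 variable to instantiate (y),  occurring in at least one literal, so different choices give different ground instances.
Number of ground instances = 5.

5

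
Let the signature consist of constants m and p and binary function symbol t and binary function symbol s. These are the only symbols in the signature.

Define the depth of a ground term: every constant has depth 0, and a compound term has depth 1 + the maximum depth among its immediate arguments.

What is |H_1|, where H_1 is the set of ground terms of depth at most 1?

Write N_k for the number of ground terms of depth ≤ k. A term of depth ≤ k is either a constant or a function symbol applied to arguments of depth ≤ k−1, so N_k = 2 + N_{k-1}^2 + N_{k-1}^2.
N_0 = 2
N_1 = 2 + 2^2 + 2^2 = 10

10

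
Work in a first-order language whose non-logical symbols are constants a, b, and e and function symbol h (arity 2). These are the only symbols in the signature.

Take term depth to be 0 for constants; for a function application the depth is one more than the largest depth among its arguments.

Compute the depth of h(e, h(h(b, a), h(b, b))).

depth(h(b, a)) = 1 + max(0, 0) = 1
depth(h(b, b)) = 1 + max(0, 0) = 1
depth(h(h(b, a), h(b, b))) = 1 + max(1, 1) = 2
depth(h(e, h(h(b, a), h(b, b)))) = 1 + max(0, 2) = 3

3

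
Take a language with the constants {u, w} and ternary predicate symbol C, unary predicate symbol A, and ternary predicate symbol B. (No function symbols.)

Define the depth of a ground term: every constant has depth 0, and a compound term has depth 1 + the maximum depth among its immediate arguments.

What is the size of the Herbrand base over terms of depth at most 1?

First count ground terms of depth ≤ 1.
With no function symbols every ground term is a constant, so there are exactly 2 ground terms at every depth bound.
N_0 = 2
N_1 = 2
Explicitly: u, w.
So |H| = 2.
Ground atoms are formed by filling each argument slot of a predicate with a term from H, so an r-ary predicate gives |H|^r atoms:
  C: 2^3 = 8;  A: 2;  B: 2^3 = 8
Total ground atoms: 8 + 2 + 8 = 18.

18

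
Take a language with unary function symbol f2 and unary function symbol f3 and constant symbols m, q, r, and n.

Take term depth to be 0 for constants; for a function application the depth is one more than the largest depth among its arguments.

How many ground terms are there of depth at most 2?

28

Write N_k for the number of ground terms of depth ≤ k. A term of depth ≤ k is either a constant or a function symbol applied to arguments of depth ≤ k−1, so N_k = 4 + N_{k-1} + N_{k-1}.
N_0 = 4
N_1 = 4 + 4 + 4 = 12
N_2 = 4 + 12 + 12 = 28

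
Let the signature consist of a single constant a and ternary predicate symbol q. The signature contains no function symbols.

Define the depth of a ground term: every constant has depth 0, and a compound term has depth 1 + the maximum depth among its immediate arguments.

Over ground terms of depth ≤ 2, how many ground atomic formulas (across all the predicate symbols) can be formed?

First count ground terms of depth ≤ 2.
With no function symbols every ground term is a constant, so there is exactly 1 ground term at every depth bound.
N_0 = 1
N_1 = 1
N_2 = 1
So |H| = 1.
For each predicate symbol, the number of ground atoms is |H| raised to its arity; summing:
  q: 1^3 = 1
Total ground atoms: 1.

1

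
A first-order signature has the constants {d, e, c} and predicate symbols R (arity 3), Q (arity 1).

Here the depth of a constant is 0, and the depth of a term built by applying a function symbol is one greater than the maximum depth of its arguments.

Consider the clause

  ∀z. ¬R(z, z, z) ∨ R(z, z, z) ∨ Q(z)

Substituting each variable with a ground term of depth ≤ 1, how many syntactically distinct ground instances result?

Ground terms of depth ≤ 1:
  With no function symbols every ground term is a constant, so there are exactly 3 ground terms at every depth bound.
  N_0 = 3
  N_1 = 3
  Explicitly: d, e, c.
So there are 3 ground terms available for substitution.
The clause has 1 distinct variable (z), which appears in the body. In the free term algebra distinct substitutions yield syntactically distinct ground instances.
Number of ground instances = 3.

3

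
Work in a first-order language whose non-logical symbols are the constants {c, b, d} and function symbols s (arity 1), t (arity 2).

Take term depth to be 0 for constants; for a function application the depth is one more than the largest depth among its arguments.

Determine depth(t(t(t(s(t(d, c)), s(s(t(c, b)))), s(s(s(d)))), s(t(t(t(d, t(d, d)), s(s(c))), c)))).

depth(t(d, c)) = 1 + max(0, 0) = 1
depth(s(t(d, c))) = 1 + depth(t(d, c)) = 1 + 1 = 2
depth(t(c, b)) = 1 + max(0, 0) = 1
depth(s(t(c, b))) = 1 + depth(t(c, b)) = 1 + 1 = 2
depth(s(s(t(c, b)))) = 1 + depth(s(t(c, b))) = 1 + 2 = 3
depth(t(s(t(d, c)), s(s(t(c, b))))) = 1 + max(2, 3) = 4
depth(s(d)) = 1 + depth(d) = 1 + 0 = 1
depth(s(s(d))) = 1 + depth(s(d)) = 1 + 1 = 2
depth(s(s(s(d)))) = 1 + depth(s(s(d))) = 1 + 2 = 3
depth(t(t(s(t(d, c)), s(s(t(c, b)))), s(s(s(d))))) = 1 + max(4, 3) = 5
depth(t(d, d)) = 1 + max(0, 0) = 1
depth(t(d, t(d, d))) = 1 + max(0, 1) = 2
depth(s(c)) = 1 + depth(c) = 1 + 0 = 1
depth(s(s(c))) = 1 + depth(s(c)) = 1 + 1 = 2
depth(t(t(d, t(d, d)), s(s(c)))) = 1 + max(2, 2) = 3
depth(t(t(t(d, t(d, d)), s(s(c))), c)) = 1 + max(3, 0) = 4
depth(s(t(t(t(d, t(d, d)), s(s(c))), c))) = 1 + depth(t(t(t(d, t(d, d)), s(s(c))), c)) = 1 + 4 = 5
depth(t(t(t(s(t(d, c)), s(s(t(c, b)))), s(s(s(d)))), s(t(t(t(d, t(d, d)), s(s(c))), c)))) = 1 + max(5, 5) = 6

6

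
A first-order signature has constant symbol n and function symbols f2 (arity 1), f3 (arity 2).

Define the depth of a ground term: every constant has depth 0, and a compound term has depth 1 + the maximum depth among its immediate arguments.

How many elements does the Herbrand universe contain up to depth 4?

Let N_k = |{terms of depth ≤ k}|. Then N_0 = 1 and N_k = 1 + N_{k-1} + N_{k-1}^2 for k ≥ 1 (one summand per function symbol, arity giving the exponent).
N_0 = 1
N_1 = 1 + 1 + 1^2 = 3
N_2 = 1 + 3 + 3^2 = 13
N_3 = 1 + 13 + 13^2 = 183
N_4 = 1 + 183 + 183^2 = 33673

33673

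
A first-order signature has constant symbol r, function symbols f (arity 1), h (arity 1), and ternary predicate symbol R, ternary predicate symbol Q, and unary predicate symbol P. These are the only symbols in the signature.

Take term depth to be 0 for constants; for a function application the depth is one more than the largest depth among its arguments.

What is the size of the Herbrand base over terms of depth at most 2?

First count ground terms of depth ≤ 2.
Write N_k for the number of ground terms of depth ≤ k. A term of depth ≤ k is either a constant or a function symbol applied to arguments of depth ≤ k−1, so N_k = 1 + N_{k-1} + N_{k-1}.
N_0 = 1
N_1 = 1 + 1 + 1 = 3
N_2 = 1 + 3 + 3 = 7
So |H| = 7.
For each predicate symbol, the number of ground atoms is |H| raised to its arity; summing:
  R: 7^3 = 343;  Q: 7^3 = 343;  P: 7
Total ground atoms: 343 + 343 + 7 = 693.

693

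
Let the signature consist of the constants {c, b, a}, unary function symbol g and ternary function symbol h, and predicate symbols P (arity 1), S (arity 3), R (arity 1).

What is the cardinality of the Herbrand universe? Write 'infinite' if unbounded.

The signature has at least one function symbol (g, arity 1) and at least one constant (c).
Iterating g gives infinitely many distinct ground terms: c, g(c), g(g(c)), ...
So the Herbrand universe is infinite.

infinite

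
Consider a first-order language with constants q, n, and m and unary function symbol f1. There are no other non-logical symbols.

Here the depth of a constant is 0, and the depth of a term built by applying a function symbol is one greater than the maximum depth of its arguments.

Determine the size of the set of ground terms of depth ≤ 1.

If N_k denotes the number of depth-≤k ground terms, the 3 constants give N_0 = 3, and each function symbol of arity r contributes N_{k-1}^r new terms at level k: N_k = 3 + N_{k-1}.
N_0 = 3
N_1 = 3 + 3 = 6
Explicitly: q, n, m, f1(q), f1(n), f1(m).

6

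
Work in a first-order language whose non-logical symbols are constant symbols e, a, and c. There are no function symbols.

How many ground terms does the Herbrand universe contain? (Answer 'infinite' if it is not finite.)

3

There are no function symbols, so every ground term is one of the 3 constants.
The Herbrand universe is {e, a, c}, which is finite with 3 elements.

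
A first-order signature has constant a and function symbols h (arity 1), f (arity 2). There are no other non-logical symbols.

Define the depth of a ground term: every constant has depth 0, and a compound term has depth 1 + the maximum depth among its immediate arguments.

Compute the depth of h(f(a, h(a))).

depth(h(a)) = 1 + depth(a) = 1 + 0 = 1
depth(f(a, h(a))) = 1 + max(0, 1) = 2
depth(h(f(a, h(a)))) = 1 + depth(f(a, h(a))) = 1 + 2 = 3

3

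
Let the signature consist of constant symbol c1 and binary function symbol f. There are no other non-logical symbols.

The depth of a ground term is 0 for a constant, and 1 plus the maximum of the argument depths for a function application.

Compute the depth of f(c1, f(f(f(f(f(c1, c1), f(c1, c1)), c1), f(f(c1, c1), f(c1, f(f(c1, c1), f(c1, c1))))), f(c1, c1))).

depth(f(c1, c1)) = 1 + max(0, 0) = 1
depth(f(f(c1, c1), f(c1, c1))) = 1 + max(1, 1) = 2
depth(f(f(f(c1, c1), f(c1, c1)), c1)) = 1 + max(2, 0) = 3
depth(f(c1, f(f(c1, c1), f(c1, c1)))) = 1 + max(0, 2) = 3
depth(f(f(c1, c1), f(c1, f(f(c1, c1), f(c1, c1))))) = 1 + max(1, 3) = 4
depth(f(f(f(f(c1, c1), f(c1, c1)), c1), f(f(c1, c1), f(c1, f(f(c1, c1), f(c1, c1)))))) = 1 + max(3, 4) = 5
depth(f(f(f(f(f(c1, c1), f(c1, c1)), c1), f(f(c1, c1), f(c1, f(f(c1, c1), f(c1, c1))))), f(c1, c1))) = 1 + max(5, 1) = 6
depth(f(c1, f(f(f(f(f(c1, c1), f(c1, c1)), c1), f(f(c1, c1), f(c1, f(f(c1, c1), f(c1, c1))))), f(c1, c1)))) = 1 + max(0, 6) = 7

7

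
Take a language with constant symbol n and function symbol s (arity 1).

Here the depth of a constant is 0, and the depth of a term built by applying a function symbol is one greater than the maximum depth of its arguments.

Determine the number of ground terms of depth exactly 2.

If N_k denotes the number of depth-≤k ground terms, the 1 constant gives N_0 = 1, and each function symbol of arity r contributes N_{k-1}^r new terms at level k: N_k = 1 + N_{k-1}.
N_0 = 1
N_1 = 1 + 1 = 2
N_2 = 1 + 2 = 3
Terms of depth exactly 2: N_2 − N_1 = 3 − 2 = 1.

1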